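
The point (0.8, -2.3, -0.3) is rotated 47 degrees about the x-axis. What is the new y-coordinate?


Rotation about x-axis: y' = y*cos(theta) - z*sin(theta)
= -2.3 * 0.682 - -0.3 * 0.7314
= -1.3492


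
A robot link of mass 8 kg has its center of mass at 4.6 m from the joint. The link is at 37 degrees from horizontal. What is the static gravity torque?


tau = m*g*L*cos(angle)
= 8 * 9.81 * 4.6 * cos(37 deg)
= 8 * 9.81 * 4.6 * 0.7986
= 288.3138 Nm


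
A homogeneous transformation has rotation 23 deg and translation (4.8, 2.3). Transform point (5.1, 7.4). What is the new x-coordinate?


x' = cos(theta)*px - sin(theta)*py + tx
= 0.9205*5.1 - 0.3907*7.4 + 4.8
= 6.6032


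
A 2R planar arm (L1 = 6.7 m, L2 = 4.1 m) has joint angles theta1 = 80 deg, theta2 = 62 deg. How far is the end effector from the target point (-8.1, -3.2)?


End effector via forward kinematics:
x = L1*cos(t1) + L2*cos(t1+t2) = -2.0674
y = L1*sin(t1) + L2*sin(t1+t2) = 9.1224
Distance to target:
d = sqrt((-8.1 - -2.0674)^2 + (-3.2 - 9.1224)^2)
= sqrt(36.3922 + 151.8421)
= 13.7199 m


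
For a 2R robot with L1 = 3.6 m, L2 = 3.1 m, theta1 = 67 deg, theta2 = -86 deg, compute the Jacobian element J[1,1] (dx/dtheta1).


J[1,1] = -L1*sin(t1) - L2*sin(t1+t2)
= -3.6*sin(67) - 3.1*sin(-19)
= -2.3046


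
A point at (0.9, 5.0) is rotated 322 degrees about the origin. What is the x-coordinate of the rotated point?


x' = x*cos(theta) - y*sin(theta)
cos(322 deg) = 0.788, sin(322 deg) = -0.6157
x' = 0.9 * 0.788 - 5.0 * -0.6157
= 0.7092 - -3.0783
= 3.7875


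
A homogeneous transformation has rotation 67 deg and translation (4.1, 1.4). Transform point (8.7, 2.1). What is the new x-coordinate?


x' = cos(theta)*px - sin(theta)*py + tx
= 0.3907*8.7 - 0.9205*2.1 + 4.1
= 5.5663


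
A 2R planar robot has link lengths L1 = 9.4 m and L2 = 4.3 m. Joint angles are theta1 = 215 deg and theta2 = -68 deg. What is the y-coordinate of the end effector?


Convert angles to radians: theta1 = 3.7525, theta2 = -1.1868
y = L1*sin(theta1) + L2*sin(theta1+theta2)
y = -5.3916 + 2.3419
y = -3.0497


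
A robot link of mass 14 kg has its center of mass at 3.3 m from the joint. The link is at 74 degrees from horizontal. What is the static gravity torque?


tau = m*g*L*cos(angle)
= 14 * 9.81 * 3.3 * cos(74 deg)
= 14 * 9.81 * 3.3 * 0.2756
= 124.9249 Nm


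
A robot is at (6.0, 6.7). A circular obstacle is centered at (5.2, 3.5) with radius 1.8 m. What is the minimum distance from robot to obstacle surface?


center_dist = sqrt((6.0-5.2)^2 + (6.7-3.5)^2)
= sqrt(0.64 + 10.24)
= 3.2985
min_dist = center_dist - radius = 3.2985 - 1.8 = 1.4985 m


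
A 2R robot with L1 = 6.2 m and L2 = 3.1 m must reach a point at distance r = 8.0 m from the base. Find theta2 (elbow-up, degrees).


cos(theta2) = (r^2 - L1^2 - L2^2) / (2*L1*L2)
cos(theta2) = (64.0 - 38.44 - 9.61) / 38.44
cos(theta2) = 0.414932
theta2 = 65.4849 degrees


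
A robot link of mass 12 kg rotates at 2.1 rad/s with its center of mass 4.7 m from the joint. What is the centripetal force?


F = m * omega^2 * r
= 12 * 2.1^2 * 4.7
= 12 * 4.41 * 4.7
= 248.724 N


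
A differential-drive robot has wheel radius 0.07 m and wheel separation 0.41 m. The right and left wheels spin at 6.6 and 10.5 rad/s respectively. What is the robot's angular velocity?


vR = r*wR = 0.07*6.6 = 0.462 m/s
vL = r*wL = 0.07*10.5 = 0.735 m/s
v = (vR+vL)/2 = 0.5985 m/s
omega = (vR-vL)/L = -0.6659 rad/s
angular velocity = -0.6659 rad/s


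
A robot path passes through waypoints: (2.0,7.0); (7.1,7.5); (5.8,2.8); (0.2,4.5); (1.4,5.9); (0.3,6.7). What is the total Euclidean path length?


Segment lengths:
  seg1 = sqrt((5.1)^2 + (0.5)^2) = 5.1245
  seg2 = sqrt((-1.3)^2 + (-4.7)^2) = 4.8765
  seg3 = sqrt((-5.6)^2 + (1.7)^2) = 5.8523
  seg4 = sqrt((1.2)^2 + (1.4)^2) = 1.8439
  seg5 = sqrt((-1.1)^2 + (0.8)^2) = 1.3601
Total = 19.0573


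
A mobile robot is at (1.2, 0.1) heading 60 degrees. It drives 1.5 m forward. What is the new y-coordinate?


y_new = y0 + d*sin(theta)
= 0.1 + 1.5*sin(60)
= 0.1 + 1.299
= 1.399


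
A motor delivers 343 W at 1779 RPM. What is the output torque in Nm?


omega = 1779 * 2*pi/60 = 186.2964 rad/s
tau = P / omega = 343 / 186.2964
= 1.8412 Nm


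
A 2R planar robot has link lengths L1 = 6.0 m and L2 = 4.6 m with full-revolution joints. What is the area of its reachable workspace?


r_max = L1 + L2 = 10.6 m
r_min = |L1 - L2| = 1.4 m
Area = pi*(r_max^2 - r_min^2)
= pi*(112.36 - 1.96)
= pi * 110.4
= 346.8318 m^2


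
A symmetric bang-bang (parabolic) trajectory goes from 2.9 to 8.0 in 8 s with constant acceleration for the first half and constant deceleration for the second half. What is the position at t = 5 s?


Symmetric rest-to-rest: each phase covers (pf-p0)/2 in time T/2. 0.5*a*(T/2)^2 = (pf-p0)/2 => a = 4*(pf-p0)/T^2
a = 4*(8.0-2.9)/8^2 = 0.3187
t = 5 is in the deceleration phase (t > T/2).
p = pf - 0.5*a*(T-t)^2 = 8.0 - 0.5*0.3187*3^2
= 6.5656


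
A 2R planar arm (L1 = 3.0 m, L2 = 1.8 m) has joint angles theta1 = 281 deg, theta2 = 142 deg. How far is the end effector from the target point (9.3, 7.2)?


End effector via forward kinematics:
x = L1*cos(t1) + L2*cos(t1+t2) = 1.3896
y = L1*sin(t1) + L2*sin(t1+t2) = -1.3411
Distance to target:
d = sqrt((9.3 - 1.3896)^2 + (7.2 - -1.3411)^2)
= sqrt(62.5743 + 72.9499)
= 11.6415 m


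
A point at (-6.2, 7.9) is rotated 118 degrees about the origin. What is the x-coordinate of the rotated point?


x' = x*cos(theta) - y*sin(theta)
cos(118 deg) = -0.4695, sin(118 deg) = 0.8829
x' = -6.2 * -0.4695 - 7.9 * 0.8829
= 2.9107 - 6.9753
= -4.0646


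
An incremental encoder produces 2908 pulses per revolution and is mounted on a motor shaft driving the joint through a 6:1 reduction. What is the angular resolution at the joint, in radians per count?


counts per rev = 2908
effective counts at joint = 2908 * 6 = 17448
resolution = 2*pi / 17448
= 3.6011e-04 rad/count


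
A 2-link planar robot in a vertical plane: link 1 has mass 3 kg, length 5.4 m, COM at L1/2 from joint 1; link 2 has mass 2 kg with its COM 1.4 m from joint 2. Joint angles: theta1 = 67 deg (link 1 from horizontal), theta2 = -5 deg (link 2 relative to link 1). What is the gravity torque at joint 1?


Horizontal distance from joint 1 to link-1 COM:
  x_c1 = (L1/2)*cos(t1) = 2.7 * 0.3907 = 1.055 m
Horizontal distance from joint 1 to link-2 COM:
  x_c2 = L1*cos(t1) + Lc2*cos(t1+t2)
       = 5.4*0.3907 + 1.4*0.4695 = 2.7672 m
tau1 = m1*g*x_c1 + m2*g*x_c2
     = 3*9.81*1.055 + 2*9.81*2.7672
     = 31.0479 + 54.2926
     = 85.3405 Nm


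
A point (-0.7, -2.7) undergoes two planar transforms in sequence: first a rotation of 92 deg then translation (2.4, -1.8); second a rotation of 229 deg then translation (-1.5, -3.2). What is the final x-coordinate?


After transform 1:
x1 = cos(92)*-0.7 - sin(92)*-2.7 + 2.4 = 5.1228
y1 = sin(92)*-0.7 + cos(92)*-2.7 + -1.8 = -2.4053
After transform 2:
x2 = cos(229)*5.1228 - sin(229)*-2.4053 + -1.5
= -6.6762


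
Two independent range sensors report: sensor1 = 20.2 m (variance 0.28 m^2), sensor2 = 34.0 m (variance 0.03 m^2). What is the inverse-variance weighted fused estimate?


w1 = (1/var1) / (1/var1 + 1/var2)
   = 3.5714 / (3.5714 + 33.3333) = 0.0968
w2 = 1 - w1 = 0.9032
fused = w1*s1 + w2*s2 = 1.9548 + 30.7097
= 32.6645 m


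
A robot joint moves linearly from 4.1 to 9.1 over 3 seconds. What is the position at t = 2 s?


s = t/T = 2/3 = 0.6667
p(t) = p0 + (pf-p0)*s
= 4.1 + (9.1 - 4.1) * 0.6667
= 7.4333


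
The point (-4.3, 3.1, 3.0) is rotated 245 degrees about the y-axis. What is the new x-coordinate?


Rotation about y-axis: x' = x*cos(theta) + z*sin(theta)
= -4.3 * -0.4226 + 3.0 * -0.9063
= -0.9017


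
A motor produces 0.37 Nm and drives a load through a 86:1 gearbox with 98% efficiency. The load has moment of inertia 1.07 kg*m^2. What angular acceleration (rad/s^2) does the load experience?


tau_out = tau_motor * N * eta
= 0.37 * 86 * 0.98 = 31.1836 Nm
alpha = tau_out / I = 31.1836 / 1.07
= 29.1436 rad/s^2


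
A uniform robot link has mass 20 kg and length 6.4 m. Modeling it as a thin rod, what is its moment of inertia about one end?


I = (1/3) * m * L^2
= (1/3) * 20 * 6.4^2
= 0.333333 * 20 * 40.96
= 273.0667 kg*m^2


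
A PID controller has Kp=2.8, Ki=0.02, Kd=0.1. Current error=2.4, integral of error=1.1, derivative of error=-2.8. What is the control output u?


u = Kp*e + Ki*int(e) + Kd*de/dt
= 2.8*2.4 + 0.02*1.1 + 0.1*(-2.8)
= 6.72 + 0.022 + -0.28
= 6.462


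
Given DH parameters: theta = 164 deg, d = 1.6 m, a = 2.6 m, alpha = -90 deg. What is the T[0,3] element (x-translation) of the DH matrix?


T[0,3] = a * cos(theta)
= 2.6 * cos(164 deg)
= 2.6 * -0.9613
= -2.4993


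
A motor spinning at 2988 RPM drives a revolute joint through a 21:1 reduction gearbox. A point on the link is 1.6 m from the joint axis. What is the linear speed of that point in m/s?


omega_motor = 2988 * 2*pi/60 = 312.9026 rad/s
omega_joint = omega_motor / 21 = 14.9001 rad/s
v = omega_joint * r = 14.9001 * 1.6
= 23.8402 m/s


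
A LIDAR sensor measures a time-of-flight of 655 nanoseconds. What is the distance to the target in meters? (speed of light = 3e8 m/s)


tof = 655 ns = 6.55e-07 s
dist = c * tof / 2
= 3e8 * 6.55e-07 / 2
= 98.25 m


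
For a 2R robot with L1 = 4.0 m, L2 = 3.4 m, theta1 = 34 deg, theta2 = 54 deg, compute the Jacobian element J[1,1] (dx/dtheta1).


J[1,1] = -L1*sin(t1) - L2*sin(t1+t2)
= -4.0*sin(34) - 3.4*sin(88)
= -5.6347


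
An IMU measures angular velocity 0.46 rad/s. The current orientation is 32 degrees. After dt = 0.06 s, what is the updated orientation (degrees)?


delta_theta = w * dt = 0.46 * 0.06 = 0.0276 rad
= 1.5814 deg
theta_new = 32 + 1.5814 = 33.5814 deg


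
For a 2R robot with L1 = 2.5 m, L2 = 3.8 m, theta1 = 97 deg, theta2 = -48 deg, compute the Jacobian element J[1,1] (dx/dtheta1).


J[1,1] = -L1*sin(t1) - L2*sin(t1+t2)
= -2.5*sin(97) - 3.8*sin(49)
= -5.3493


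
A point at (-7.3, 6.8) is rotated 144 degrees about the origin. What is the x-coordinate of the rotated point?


x' = x*cos(theta) - y*sin(theta)
cos(144 deg) = -0.809, sin(144 deg) = 0.5878
x' = -7.3 * -0.809 - 6.8 * 0.5878
= 5.9058 - 3.9969
= 1.9089


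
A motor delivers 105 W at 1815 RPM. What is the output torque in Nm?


omega = 1815 * 2*pi/60 = 190.0664 rad/s
tau = P / omega = 105 / 190.0664
= 0.5524 Nm


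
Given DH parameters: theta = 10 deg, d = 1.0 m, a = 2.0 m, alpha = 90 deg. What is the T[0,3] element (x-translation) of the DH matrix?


T[0,3] = a * cos(theta)
= 2.0 * cos(10 deg)
= 2.0 * 0.9848
= 1.9696


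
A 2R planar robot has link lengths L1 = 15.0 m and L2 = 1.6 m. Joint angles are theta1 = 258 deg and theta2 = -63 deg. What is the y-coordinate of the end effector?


Convert angles to radians: theta1 = 4.5029, theta2 = -1.0996
y = L1*sin(theta1) + L2*sin(theta1+theta2)
y = -14.6722 + -0.4141
y = -15.0863


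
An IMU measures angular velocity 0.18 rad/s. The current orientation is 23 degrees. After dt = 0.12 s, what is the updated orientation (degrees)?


delta_theta = w * dt = 0.18 * 0.12 = 0.0216 rad
= 1.2376 deg
theta_new = 23 + 1.2376 = 24.2376 deg


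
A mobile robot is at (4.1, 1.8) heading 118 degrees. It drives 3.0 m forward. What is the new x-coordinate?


x_new = x0 + d*cos(theta)
= 4.1 + 3.0*cos(118)
= 4.1 + -1.4084
= 2.6916


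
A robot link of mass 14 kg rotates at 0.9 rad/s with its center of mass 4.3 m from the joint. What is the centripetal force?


F = m * omega^2 * r
= 14 * 0.9^2 * 4.3
= 14 * 0.81 * 4.3
= 48.762 N


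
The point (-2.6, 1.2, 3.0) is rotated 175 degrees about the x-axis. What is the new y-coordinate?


Rotation about x-axis: y' = y*cos(theta) - z*sin(theta)
= 1.2 * -0.9962 - 3.0 * 0.0872
= -1.4569


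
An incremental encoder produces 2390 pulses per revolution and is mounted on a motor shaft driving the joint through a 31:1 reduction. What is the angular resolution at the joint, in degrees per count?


counts per rev = 2390
effective counts at joint = 2390 * 31 = 74090
resolution = 360 / 74090
= 0.0049 deg/count


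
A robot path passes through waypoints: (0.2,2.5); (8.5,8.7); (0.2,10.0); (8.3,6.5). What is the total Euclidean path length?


Segment lengths:
  seg1 = sqrt((8.3)^2 + (6.2)^2) = 10.36
  seg2 = sqrt((-8.3)^2 + (1.3)^2) = 8.4012
  seg3 = sqrt((8.1)^2 + (-3.5)^2) = 8.8238
Total = 27.585


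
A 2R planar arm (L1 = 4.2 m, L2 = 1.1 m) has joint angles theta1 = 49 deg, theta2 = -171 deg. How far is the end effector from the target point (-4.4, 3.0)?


End effector via forward kinematics:
x = L1*cos(t1) + L2*cos(t1+t2) = 2.1725
y = L1*sin(t1) + L2*sin(t1+t2) = 2.2369
Distance to target:
d = sqrt((-4.4 - 2.1725)^2 + (3.0 - 2.2369)^2)
= sqrt(43.1982 + 0.5823)
= 6.6167 m


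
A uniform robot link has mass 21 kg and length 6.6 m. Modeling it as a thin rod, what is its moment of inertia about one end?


I = (1/3) * m * L^2
= (1/3) * 21 * 6.6^2
= 0.333333 * 21 * 43.56
= 304.92 kg*m^2


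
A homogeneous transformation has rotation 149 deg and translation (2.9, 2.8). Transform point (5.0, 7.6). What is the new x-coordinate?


x' = cos(theta)*px - sin(theta)*py + tx
= -0.8572*5.0 - 0.515*7.6 + 2.9
= -5.3001


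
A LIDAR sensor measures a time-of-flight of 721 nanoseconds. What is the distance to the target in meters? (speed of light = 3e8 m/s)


tof = 721 ns = 7.21e-07 s
dist = c * tof / 2
= 3e8 * 7.21e-07 / 2
= 108.15 m


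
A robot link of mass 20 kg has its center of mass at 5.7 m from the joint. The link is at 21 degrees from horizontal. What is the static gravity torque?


tau = m*g*L*cos(angle)
= 20 * 9.81 * 5.7 * cos(21 deg)
= 20 * 9.81 * 5.7 * 0.9336
= 1044.0603 Nm


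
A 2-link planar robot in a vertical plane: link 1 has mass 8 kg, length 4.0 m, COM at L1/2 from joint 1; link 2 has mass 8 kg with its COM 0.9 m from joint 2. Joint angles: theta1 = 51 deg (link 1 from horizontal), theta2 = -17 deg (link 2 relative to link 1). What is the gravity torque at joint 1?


Horizontal distance from joint 1 to link-1 COM:
  x_c1 = (L1/2)*cos(t1) = 2.0 * 0.6293 = 1.2586 m
Horizontal distance from joint 1 to link-2 COM:
  x_c2 = L1*cos(t1) + Lc2*cos(t1+t2)
       = 4.0*0.6293 + 0.9*0.829 = 3.2634 m
tau1 = m1*g*x_c1 + m2*g*x_c2
     = 8*9.81*1.2586 + 8*9.81*3.2634
     = 98.7781 + 256.1128
     = 354.891 Nm


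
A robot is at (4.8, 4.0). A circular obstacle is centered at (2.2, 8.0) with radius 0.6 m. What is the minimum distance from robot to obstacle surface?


center_dist = sqrt((4.8-2.2)^2 + (4.0-8.0)^2)
= sqrt(6.76 + 16.0)
= 4.7707
min_dist = center_dist - radius = 4.7707 - 0.6 = 4.1707 m


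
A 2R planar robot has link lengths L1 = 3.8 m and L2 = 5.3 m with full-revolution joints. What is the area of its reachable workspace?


r_max = L1 + L2 = 9.1 m
r_min = |L1 - L2| = 1.5 m
Area = pi*(r_max^2 - r_min^2)
= pi*(82.81 - 2.25)
= pi * 80.56
= 253.0867 m^2


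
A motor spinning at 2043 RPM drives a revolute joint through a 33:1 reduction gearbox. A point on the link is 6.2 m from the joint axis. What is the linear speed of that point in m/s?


omega_motor = 2043 * 2*pi/60 = 213.9425 rad/s
omega_joint = omega_motor / 33 = 6.4831 rad/s
v = omega_joint * r = 6.4831 * 6.2
= 40.1953 m/s


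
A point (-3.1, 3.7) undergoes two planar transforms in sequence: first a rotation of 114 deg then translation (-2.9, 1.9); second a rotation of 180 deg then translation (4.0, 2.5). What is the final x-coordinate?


After transform 1:
x1 = cos(114)*-3.1 - sin(114)*3.7 + -2.9 = -5.0192
y1 = sin(114)*-3.1 + cos(114)*3.7 + 1.9 = -2.4369
After transform 2:
x2 = cos(180)*-5.0192 - sin(180)*-2.4369 + 4.0
= 9.0192


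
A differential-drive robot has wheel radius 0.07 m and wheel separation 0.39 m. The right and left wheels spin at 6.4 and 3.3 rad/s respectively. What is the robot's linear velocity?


vR = r*wR = 0.07*6.4 = 0.448 m/s
vL = r*wL = 0.07*3.3 = 0.231 m/s
v = (vR+vL)/2 = 0.3395 m/s
omega = (vR-vL)/L = 0.5564 rad/s
linear velocity = 0.3395 m/s


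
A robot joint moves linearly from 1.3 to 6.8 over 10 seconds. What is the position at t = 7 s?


s = t/T = 7/10 = 0.7
p(t) = p0 + (pf-p0)*s
= 1.3 + (6.8 - 1.3) * 0.7
= 5.15


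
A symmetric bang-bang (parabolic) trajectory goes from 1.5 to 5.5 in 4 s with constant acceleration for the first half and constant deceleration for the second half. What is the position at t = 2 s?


Symmetric rest-to-rest: each phase covers (pf-p0)/2 in time T/2. 0.5*a*(T/2)^2 = (pf-p0)/2 => a = 4*(pf-p0)/T^2
a = 4*(5.5-1.5)/4^2 = 1.0
t = 2 is in the acceleration phase (t <= T/2).
p = p0 + 0.5*a*t^2 = 1.5 + 0.5*1.0*2^2
= 3.5


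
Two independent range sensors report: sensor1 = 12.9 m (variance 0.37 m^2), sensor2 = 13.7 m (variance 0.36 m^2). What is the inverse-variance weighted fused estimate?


w1 = (1/var1) / (1/var1 + 1/var2)
   = 2.7027 / (2.7027 + 2.7778) = 0.4932
w2 = 1 - w1 = 0.5068
fused = w1*s1 + w2*s2 = 6.3616 + 6.9438
= 13.3055 m


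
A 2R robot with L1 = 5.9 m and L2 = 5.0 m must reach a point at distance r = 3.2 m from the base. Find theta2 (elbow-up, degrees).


cos(theta2) = (r^2 - L1^2 - L2^2) / (2*L1*L2)
cos(theta2) = (10.24 - 34.81 - 25.0) / 59.0
cos(theta2) = -0.840169
theta2 = 147.158 degrees


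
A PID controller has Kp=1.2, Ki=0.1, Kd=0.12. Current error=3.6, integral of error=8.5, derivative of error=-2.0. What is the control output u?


u = Kp*e + Ki*int(e) + Kd*de/dt
= 1.2*3.6 + 0.1*8.5 + 0.12*(-2.0)
= 4.32 + 0.85 + -0.24
= 4.93


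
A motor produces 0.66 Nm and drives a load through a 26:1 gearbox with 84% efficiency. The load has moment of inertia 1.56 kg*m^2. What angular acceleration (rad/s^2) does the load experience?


tau_out = tau_motor * N * eta
= 0.66 * 26 * 0.84 = 14.4144 Nm
alpha = tau_out / I = 14.4144 / 1.56
= 9.24 rad/s^2


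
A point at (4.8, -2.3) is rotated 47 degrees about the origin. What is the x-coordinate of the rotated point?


x' = x*cos(theta) - y*sin(theta)
cos(47 deg) = 0.682, sin(47 deg) = 0.7314
x' = 4.8 * 0.682 - -2.3 * 0.7314
= 3.2736 - -1.6821
= 4.9557


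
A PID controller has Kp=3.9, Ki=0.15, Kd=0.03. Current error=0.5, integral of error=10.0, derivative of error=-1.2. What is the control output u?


u = Kp*e + Ki*int(e) + Kd*de/dt
= 3.9*0.5 + 0.15*10.0 + 0.03*(-1.2)
= 1.95 + 1.5 + -0.036
= 3.414


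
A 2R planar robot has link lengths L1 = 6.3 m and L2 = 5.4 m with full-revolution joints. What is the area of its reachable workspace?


r_max = L1 + L2 = 11.7 m
r_min = |L1 - L2| = 0.9 m
Area = pi*(r_max^2 - r_min^2)
= pi*(136.89 - 0.81)
= pi * 136.08
= 427.5079 m^2


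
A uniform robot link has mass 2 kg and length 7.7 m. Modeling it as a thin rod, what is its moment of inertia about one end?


I = (1/3) * m * L^2
= (1/3) * 2 * 7.7^2
= 0.333333 * 2 * 59.29
= 39.5267 kg*m^2


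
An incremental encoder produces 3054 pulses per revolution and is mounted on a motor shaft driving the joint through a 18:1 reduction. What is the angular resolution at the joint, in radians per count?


counts per rev = 3054
effective counts at joint = 3054 * 18 = 54972
resolution = 2*pi / 54972
= 1.1430e-04 rad/count


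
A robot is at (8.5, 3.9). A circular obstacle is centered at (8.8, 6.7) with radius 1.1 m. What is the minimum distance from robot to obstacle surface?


center_dist = sqrt((8.5-8.8)^2 + (3.9-6.7)^2)
= sqrt(0.09 + 7.84)
= 2.816
min_dist = center_dist - radius = 2.816 - 1.1 = 1.716 m


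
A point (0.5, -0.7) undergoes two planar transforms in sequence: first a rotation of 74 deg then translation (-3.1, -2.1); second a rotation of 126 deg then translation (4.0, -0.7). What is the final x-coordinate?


After transform 1:
x1 = cos(74)*0.5 - sin(74)*-0.7 + -3.1 = -2.2893
y1 = sin(74)*0.5 + cos(74)*-0.7 + -2.1 = -1.8123
After transform 2:
x2 = cos(126)*-2.2893 - sin(126)*-1.8123 + 4.0
= 6.8118


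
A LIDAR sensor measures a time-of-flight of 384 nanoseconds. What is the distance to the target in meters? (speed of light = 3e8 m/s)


tof = 384 ns = 3.84e-07 s
dist = c * tof / 2
= 3e8 * 3.84e-07 / 2
= 57.6 m


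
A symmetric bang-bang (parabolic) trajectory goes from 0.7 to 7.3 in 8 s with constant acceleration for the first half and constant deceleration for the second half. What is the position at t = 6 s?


Symmetric rest-to-rest: each phase covers (pf-p0)/2 in time T/2. 0.5*a*(T/2)^2 = (pf-p0)/2 => a = 4*(pf-p0)/T^2
a = 4*(7.3-0.7)/8^2 = 0.4125
t = 6 is in the deceleration phase (t > T/2).
p = pf - 0.5*a*(T-t)^2 = 7.3 - 0.5*0.4125*2^2
= 6.475


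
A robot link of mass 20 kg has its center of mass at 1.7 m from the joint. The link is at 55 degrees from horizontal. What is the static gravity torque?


tau = m*g*L*cos(angle)
= 20 * 9.81 * 1.7 * cos(55 deg)
= 20 * 9.81 * 1.7 * 0.5736
= 191.3107 Nm


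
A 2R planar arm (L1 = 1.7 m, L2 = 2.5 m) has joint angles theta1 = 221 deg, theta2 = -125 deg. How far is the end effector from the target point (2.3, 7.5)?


End effector via forward kinematics:
x = L1*cos(t1) + L2*cos(t1+t2) = -1.5443
y = L1*sin(t1) + L2*sin(t1+t2) = 1.371
Distance to target:
d = sqrt((2.3 - -1.5443)^2 + (7.5 - 1.371)^2)
= sqrt(14.7789 + 37.5646)
= 7.2349 m


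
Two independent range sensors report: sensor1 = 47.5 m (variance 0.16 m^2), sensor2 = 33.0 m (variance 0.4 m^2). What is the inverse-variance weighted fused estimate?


w1 = (1/var1) / (1/var1 + 1/var2)
   = 6.25 / (6.25 + 2.5) = 0.7143
w2 = 1 - w1 = 0.2857
fused = w1*s1 + w2*s2 = 33.9286 + 9.4286
= 43.3571 m


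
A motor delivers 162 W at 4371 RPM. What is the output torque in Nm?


omega = 4371 * 2*pi/60 = 457.73 rad/s
tau = P / omega = 162 / 457.73
= 0.3539 Nm


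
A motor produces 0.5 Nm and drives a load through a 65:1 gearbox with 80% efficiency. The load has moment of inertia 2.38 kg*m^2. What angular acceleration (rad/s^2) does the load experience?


tau_out = tau_motor * N * eta
= 0.5 * 65 * 0.8 = 26.0 Nm
alpha = tau_out / I = 26.0 / 2.38
= 10.9244 rad/s^2


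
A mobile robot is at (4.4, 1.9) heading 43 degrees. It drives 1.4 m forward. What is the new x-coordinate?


x_new = x0 + d*cos(theta)
= 4.4 + 1.4*cos(43)
= 4.4 + 1.0239
= 5.4239


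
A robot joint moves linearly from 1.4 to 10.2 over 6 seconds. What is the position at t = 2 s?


s = t/T = 2/6 = 0.3333
p(t) = p0 + (pf-p0)*s
= 1.4 + (10.2 - 1.4) * 0.3333
= 4.3333


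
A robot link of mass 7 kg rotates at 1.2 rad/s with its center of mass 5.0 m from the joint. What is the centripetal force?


F = m * omega^2 * r
= 7 * 1.2^2 * 5.0
= 7 * 1.44 * 5.0
= 50.4 N


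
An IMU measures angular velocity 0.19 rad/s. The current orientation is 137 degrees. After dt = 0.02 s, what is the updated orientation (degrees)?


delta_theta = w * dt = 0.19 * 0.02 = 0.0038 rad
= 0.2177 deg
theta_new = 137 + 0.2177 = 137.2177 deg


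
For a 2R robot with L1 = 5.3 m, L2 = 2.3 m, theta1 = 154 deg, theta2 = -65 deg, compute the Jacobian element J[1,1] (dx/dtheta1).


J[1,1] = -L1*sin(t1) - L2*sin(t1+t2)
= -5.3*sin(154) - 2.3*sin(89)
= -4.623


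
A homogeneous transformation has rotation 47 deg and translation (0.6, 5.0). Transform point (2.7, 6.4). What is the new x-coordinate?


x' = cos(theta)*px - sin(theta)*py + tx
= 0.682*2.7 - 0.7314*6.4 + 0.6
= -2.2393


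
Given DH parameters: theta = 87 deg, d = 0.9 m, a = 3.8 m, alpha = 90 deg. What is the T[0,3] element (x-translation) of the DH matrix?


T[0,3] = a * cos(theta)
= 3.8 * cos(87 deg)
= 3.8 * 0.0523
= 0.1989


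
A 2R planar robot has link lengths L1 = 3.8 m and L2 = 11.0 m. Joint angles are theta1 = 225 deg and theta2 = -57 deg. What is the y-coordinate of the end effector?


Convert angles to radians: theta1 = 3.927, theta2 = -0.9948
y = L1*sin(theta1) + L2*sin(theta1+theta2)
y = -2.687 + 2.287
y = -0.4


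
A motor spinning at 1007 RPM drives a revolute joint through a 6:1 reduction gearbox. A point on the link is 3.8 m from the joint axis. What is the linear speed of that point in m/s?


omega_motor = 1007 * 2*pi/60 = 105.4528 rad/s
omega_joint = omega_motor / 6 = 17.5755 rad/s
v = omega_joint * r = 17.5755 * 3.8
= 66.7868 m/s


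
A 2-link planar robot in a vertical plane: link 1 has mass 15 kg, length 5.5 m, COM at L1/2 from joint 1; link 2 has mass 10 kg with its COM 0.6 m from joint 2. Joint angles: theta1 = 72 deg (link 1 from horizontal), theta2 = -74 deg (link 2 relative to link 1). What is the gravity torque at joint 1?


Horizontal distance from joint 1 to link-1 COM:
  x_c1 = (L1/2)*cos(t1) = 2.75 * 0.309 = 0.8498 m
Horizontal distance from joint 1 to link-2 COM:
  x_c2 = L1*cos(t1) + Lc2*cos(t1+t2)
       = 5.5*0.309 + 0.6*0.9994 = 2.2992 m
tau1 = m1*g*x_c1 + m2*g*x_c2
     = 15*9.81*0.8498 + 10*9.81*2.2992
     = 125.0476 + 225.5543
     = 350.6019 Nm


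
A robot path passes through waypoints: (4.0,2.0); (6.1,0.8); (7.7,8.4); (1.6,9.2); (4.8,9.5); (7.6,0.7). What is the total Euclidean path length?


Segment lengths:
  seg1 = sqrt((2.1)^2 + (-1.2)^2) = 2.4187
  seg2 = sqrt((1.6)^2 + (7.6)^2) = 7.7666
  seg3 = sqrt((-6.1)^2 + (0.8)^2) = 6.1522
  seg4 = sqrt((3.2)^2 + (0.3)^2) = 3.214
  seg5 = sqrt((2.8)^2 + (-8.8)^2) = 9.2347
Total = 28.7863


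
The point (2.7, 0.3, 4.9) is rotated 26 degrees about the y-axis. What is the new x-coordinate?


Rotation about y-axis: x' = x*cos(theta) + z*sin(theta)
= 2.7 * 0.8988 + 4.9 * 0.4384
= 4.5748


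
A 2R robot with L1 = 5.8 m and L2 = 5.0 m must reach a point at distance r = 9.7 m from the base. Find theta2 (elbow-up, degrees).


cos(theta2) = (r^2 - L1^2 - L2^2) / (2*L1*L2)
cos(theta2) = (94.09 - 33.64 - 25.0) / 58.0
cos(theta2) = 0.611207
theta2 = 52.3232 degrees


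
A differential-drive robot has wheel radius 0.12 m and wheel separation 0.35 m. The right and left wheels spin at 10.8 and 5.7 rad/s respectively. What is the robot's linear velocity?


vR = r*wR = 0.12*10.8 = 1.296 m/s
vL = r*wL = 0.12*5.7 = 0.684 m/s
v = (vR+vL)/2 = 0.99 m/s
omega = (vR-vL)/L = 1.7486 rad/s
linear velocity = 0.99 m/s


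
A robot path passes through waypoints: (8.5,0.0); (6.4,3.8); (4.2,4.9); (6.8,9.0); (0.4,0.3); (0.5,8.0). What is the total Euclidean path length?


Segment lengths:
  seg1 = sqrt((-2.1)^2 + (3.8)^2) = 4.3417
  seg2 = sqrt((-2.2)^2 + (1.1)^2) = 2.4597
  seg3 = sqrt((2.6)^2 + (4.1)^2) = 4.8549
  seg4 = sqrt((-6.4)^2 + (-8.7)^2) = 10.8005
  seg5 = sqrt((0.1)^2 + (7.7)^2) = 7.7006
Total = 30.1573


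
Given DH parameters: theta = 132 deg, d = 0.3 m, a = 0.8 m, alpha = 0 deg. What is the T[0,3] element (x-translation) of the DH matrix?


T[0,3] = a * cos(theta)
= 0.8 * cos(132 deg)
= 0.8 * -0.6691
= -0.5353


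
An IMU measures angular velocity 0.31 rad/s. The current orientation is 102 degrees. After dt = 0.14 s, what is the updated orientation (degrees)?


delta_theta = w * dt = 0.31 * 0.14 = 0.0434 rad
= 2.4866 deg
theta_new = 102 + 2.4866 = 104.4866 deg


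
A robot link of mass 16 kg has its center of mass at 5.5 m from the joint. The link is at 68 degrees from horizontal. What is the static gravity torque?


tau = m*g*L*cos(angle)
= 16 * 9.81 * 5.5 * cos(68 deg)
= 16 * 9.81 * 5.5 * 0.3746
= 323.3904 Nm


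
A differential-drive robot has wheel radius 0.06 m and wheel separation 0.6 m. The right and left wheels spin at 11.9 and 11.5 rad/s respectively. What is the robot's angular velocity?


vR = r*wR = 0.06*11.9 = 0.714 m/s
vL = r*wL = 0.06*11.5 = 0.69 m/s
v = (vR+vL)/2 = 0.702 m/s
omega = (vR-vL)/L = 0.04 rad/s
angular velocity = 0.04 rad/s


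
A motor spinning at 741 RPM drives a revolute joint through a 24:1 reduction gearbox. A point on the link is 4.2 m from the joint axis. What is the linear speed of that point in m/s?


omega_motor = 741 * 2*pi/60 = 77.5973 rad/s
omega_joint = omega_motor / 24 = 3.2332 rad/s
v = omega_joint * r = 3.2332 * 4.2
= 13.5795 m/s


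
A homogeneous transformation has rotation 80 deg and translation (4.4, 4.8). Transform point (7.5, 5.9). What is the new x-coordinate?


x' = cos(theta)*px - sin(theta)*py + tx
= 0.1736*7.5 - 0.9848*5.9 + 4.4
= -0.108


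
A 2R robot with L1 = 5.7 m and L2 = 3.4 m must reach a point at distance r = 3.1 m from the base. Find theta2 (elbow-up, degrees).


cos(theta2) = (r^2 - L1^2 - L2^2) / (2*L1*L2)
cos(theta2) = (9.61 - 32.49 - 11.56) / 38.76
cos(theta2) = -0.888545
theta2 = 152.691 degrees


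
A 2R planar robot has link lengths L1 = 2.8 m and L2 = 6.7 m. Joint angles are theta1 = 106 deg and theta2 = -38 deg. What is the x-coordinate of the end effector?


Convert angles to radians: theta1 = 1.85, theta2 = -0.6632
x = L1*cos(theta1) + L2*cos(theta1+theta2)
x = -0.7718 + 2.5099
x = 1.7381


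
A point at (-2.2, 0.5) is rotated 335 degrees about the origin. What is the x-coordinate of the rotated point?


x' = x*cos(theta) - y*sin(theta)
cos(335 deg) = 0.9063, sin(335 deg) = -0.4226
x' = -2.2 * 0.9063 - 0.5 * -0.4226
= -1.9939 - -0.2113
= -1.7826


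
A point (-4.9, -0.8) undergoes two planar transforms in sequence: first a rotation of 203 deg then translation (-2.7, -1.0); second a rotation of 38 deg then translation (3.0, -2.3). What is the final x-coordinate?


After transform 1:
x1 = cos(203)*-4.9 - sin(203)*-0.8 + -2.7 = 1.4979
y1 = sin(203)*-4.9 + cos(203)*-0.8 + -1.0 = 1.651
After transform 2:
x2 = cos(38)*1.4979 - sin(38)*1.651 + 3.0
= 3.1639


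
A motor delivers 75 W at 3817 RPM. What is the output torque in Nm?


omega = 3817 * 2*pi/60 = 399.7153 rad/s
tau = P / omega = 75 / 399.7153
= 0.1876 Nm


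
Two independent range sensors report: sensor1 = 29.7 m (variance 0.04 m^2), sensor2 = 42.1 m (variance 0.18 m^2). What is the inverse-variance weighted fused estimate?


w1 = (1/var1) / (1/var1 + 1/var2)
   = 25.0 / (25.0 + 5.5556) = 0.8182
w2 = 1 - w1 = 0.1818
fused = w1*s1 + w2*s2 = 24.3 + 7.6545
= 31.9545 m


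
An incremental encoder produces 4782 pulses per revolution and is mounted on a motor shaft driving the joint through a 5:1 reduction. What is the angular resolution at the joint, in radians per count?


counts per rev = 4782
effective counts at joint = 4782 * 5 = 23910
resolution = 2*pi / 23910
= 2.6278e-04 rad/count


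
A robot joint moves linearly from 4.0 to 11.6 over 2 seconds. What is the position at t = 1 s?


s = t/T = 1/2 = 0.5
p(t) = p0 + (pf-p0)*s
= 4.0 + (11.6 - 4.0) * 0.5
= 7.8


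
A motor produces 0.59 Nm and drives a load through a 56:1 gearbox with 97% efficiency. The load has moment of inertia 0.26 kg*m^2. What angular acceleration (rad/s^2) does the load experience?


tau_out = tau_motor * N * eta
= 0.59 * 56 * 0.97 = 32.0488 Nm
alpha = tau_out / I = 32.0488 / 0.26
= 123.2646 rad/s^2


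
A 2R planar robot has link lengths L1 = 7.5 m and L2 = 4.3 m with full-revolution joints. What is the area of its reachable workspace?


r_max = L1 + L2 = 11.8 m
r_min = |L1 - L2| = 3.2 m
Area = pi*(r_max^2 - r_min^2)
= pi*(139.24 - 10.24)
= pi * 129.0
= 405.2655 m^2


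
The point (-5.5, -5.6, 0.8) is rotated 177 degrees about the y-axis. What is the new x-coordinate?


Rotation about y-axis: x' = x*cos(theta) + z*sin(theta)
= -5.5 * -0.9986 + 0.8 * 0.0523
= 5.5343


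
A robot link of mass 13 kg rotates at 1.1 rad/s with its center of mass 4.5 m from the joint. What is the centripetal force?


F = m * omega^2 * r
= 13 * 1.1^2 * 4.5
= 13 * 1.21 * 4.5
= 70.785 N


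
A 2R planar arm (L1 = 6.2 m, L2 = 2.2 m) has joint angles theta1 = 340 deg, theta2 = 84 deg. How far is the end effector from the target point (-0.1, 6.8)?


End effector via forward kinematics:
x = L1*cos(t1) + L2*cos(t1+t2) = 6.7905
y = L1*sin(t1) + L2*sin(t1+t2) = -0.1432
Distance to target:
d = sqrt((-0.1 - 6.7905)^2 + (6.8 - -0.1432)^2)
= sqrt(47.4791 + 48.2077)
= 9.782 m


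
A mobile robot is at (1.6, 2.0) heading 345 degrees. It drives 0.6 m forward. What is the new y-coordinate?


y_new = y0 + d*sin(theta)
= 2.0 + 0.6*sin(345)
= 2.0 + -0.1553
= 1.8447


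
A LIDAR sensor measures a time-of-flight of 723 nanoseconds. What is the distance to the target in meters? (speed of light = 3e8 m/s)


tof = 723 ns = 7.23e-07 s
dist = c * tof / 2
= 3e8 * 7.23e-07 / 2
= 108.45 m


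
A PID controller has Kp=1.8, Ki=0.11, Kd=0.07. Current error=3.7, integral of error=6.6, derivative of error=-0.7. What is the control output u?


u = Kp*e + Ki*int(e) + Kd*de/dt
= 1.8*3.7 + 0.11*6.6 + 0.07*(-0.7)
= 6.66 + 0.726 + -0.049
= 7.337


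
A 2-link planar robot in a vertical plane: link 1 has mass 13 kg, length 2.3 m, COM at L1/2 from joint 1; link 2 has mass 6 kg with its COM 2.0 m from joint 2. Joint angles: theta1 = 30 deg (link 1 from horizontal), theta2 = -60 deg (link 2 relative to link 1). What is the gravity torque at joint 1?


Horizontal distance from joint 1 to link-1 COM:
  x_c1 = (L1/2)*cos(t1) = 1.15 * 0.866 = 0.9959 m
Horizontal distance from joint 1 to link-2 COM:
  x_c2 = L1*cos(t1) + Lc2*cos(t1+t2)
       = 2.3*0.866 + 2.0*0.866 = 3.7239 m
tau1 = m1*g*x_c1 + m2*g*x_c2
     = 13*9.81*0.9959 + 6*9.81*3.7239
     = 127.0109 + 219.1893
     = 346.2002 Nm


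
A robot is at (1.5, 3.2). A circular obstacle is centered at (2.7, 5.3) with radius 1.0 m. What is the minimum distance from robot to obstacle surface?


center_dist = sqrt((1.5-2.7)^2 + (3.2-5.3)^2)
= sqrt(1.44 + 4.41)
= 2.4187
min_dist = center_dist - radius = 2.4187 - 1.0 = 1.4187 m


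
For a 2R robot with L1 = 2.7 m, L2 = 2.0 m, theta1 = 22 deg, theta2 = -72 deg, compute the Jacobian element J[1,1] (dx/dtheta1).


J[1,1] = -L1*sin(t1) - L2*sin(t1+t2)
= -2.7*sin(22) - 2.0*sin(-50)
= 0.5207


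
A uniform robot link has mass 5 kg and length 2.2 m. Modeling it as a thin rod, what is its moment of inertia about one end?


I = (1/3) * m * L^2
= (1/3) * 5 * 2.2^2
= 0.333333 * 5 * 4.84
= 8.0667 kg*m^2


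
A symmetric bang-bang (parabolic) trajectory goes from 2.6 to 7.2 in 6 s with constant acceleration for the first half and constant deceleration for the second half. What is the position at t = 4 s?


Symmetric rest-to-rest: each phase covers (pf-p0)/2 in time T/2. 0.5*a*(T/2)^2 = (pf-p0)/2 => a = 4*(pf-p0)/T^2
a = 4*(7.2-2.6)/6^2 = 0.5111
t = 4 is in the deceleration phase (t > T/2).
p = pf - 0.5*a*(T-t)^2 = 7.2 - 0.5*0.5111*2^2
= 6.1778


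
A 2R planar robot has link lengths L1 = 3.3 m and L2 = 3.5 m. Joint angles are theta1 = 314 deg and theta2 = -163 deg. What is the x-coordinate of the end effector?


Convert angles to radians: theta1 = 5.4803, theta2 = -2.8449
x = L1*cos(theta1) + L2*cos(theta1+theta2)
x = 2.2924 + -3.0612
x = -0.7688


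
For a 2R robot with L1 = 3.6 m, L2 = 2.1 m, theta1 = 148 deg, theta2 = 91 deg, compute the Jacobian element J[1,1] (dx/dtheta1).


J[1,1] = -L1*sin(t1) - L2*sin(t1+t2)
= -3.6*sin(148) - 2.1*sin(239)
= -0.1077


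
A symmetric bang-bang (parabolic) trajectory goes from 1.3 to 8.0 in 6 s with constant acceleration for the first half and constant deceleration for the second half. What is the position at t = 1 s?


Symmetric rest-to-rest: each phase covers (pf-p0)/2 in time T/2. 0.5*a*(T/2)^2 = (pf-p0)/2 => a = 4*(pf-p0)/T^2
a = 4*(8.0-1.3)/6^2 = 0.7444
t = 1 is in the acceleration phase (t <= T/2).
p = p0 + 0.5*a*t^2 = 1.3 + 0.5*0.7444*1^2
= 1.6722


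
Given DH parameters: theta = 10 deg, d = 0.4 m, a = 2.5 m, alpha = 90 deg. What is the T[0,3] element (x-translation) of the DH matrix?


T[0,3] = a * cos(theta)
= 2.5 * cos(10 deg)
= 2.5 * 0.9848
= 2.462


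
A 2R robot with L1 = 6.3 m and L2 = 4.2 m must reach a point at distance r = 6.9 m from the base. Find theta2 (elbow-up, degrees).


cos(theta2) = (r^2 - L1^2 - L2^2) / (2*L1*L2)
cos(theta2) = (47.61 - 39.69 - 17.64) / 52.92
cos(theta2) = -0.183673
theta2 = 100.5838 degrees


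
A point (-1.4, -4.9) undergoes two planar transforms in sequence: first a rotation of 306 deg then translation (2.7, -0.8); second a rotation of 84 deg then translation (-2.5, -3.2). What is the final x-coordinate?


After transform 1:
x1 = cos(306)*-1.4 - sin(306)*-4.9 + 2.7 = -2.0871
y1 = sin(306)*-1.4 + cos(306)*-4.9 + -0.8 = -2.5475
After transform 2:
x2 = cos(84)*-2.0871 - sin(84)*-2.5475 + -2.5
= -0.1846


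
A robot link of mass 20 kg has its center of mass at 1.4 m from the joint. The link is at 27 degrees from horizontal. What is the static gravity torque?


tau = m*g*L*cos(angle)
= 20 * 9.81 * 1.4 * cos(27 deg)
= 20 * 9.81 * 1.4 * 0.891
= 244.7417 Nm


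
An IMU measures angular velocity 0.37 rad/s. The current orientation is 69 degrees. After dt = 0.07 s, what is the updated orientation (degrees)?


delta_theta = w * dt = 0.37 * 0.07 = 0.0259 rad
= 1.484 deg
theta_new = 69 + 1.484 = 70.484 deg


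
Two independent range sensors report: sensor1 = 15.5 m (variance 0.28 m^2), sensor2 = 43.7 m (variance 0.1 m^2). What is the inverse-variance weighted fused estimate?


w1 = (1/var1) / (1/var1 + 1/var2)
   = 3.5714 / (3.5714 + 10.0) = 0.2632
w2 = 1 - w1 = 0.7368
fused = w1*s1 + w2*s2 = 4.0789 + 32.2
= 36.2789 m


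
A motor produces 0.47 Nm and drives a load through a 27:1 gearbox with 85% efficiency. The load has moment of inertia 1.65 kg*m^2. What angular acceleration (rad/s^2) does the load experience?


tau_out = tau_motor * N * eta
= 0.47 * 27 * 0.85 = 10.7865 Nm
alpha = tau_out / I = 10.7865 / 1.65
= 6.5373 rad/s^2


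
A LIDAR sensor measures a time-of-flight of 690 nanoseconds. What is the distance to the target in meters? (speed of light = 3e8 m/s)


tof = 690 ns = 6.9e-07 s
dist = c * tof / 2
= 3e8 * 6.9e-07 / 2
= 103.5 m


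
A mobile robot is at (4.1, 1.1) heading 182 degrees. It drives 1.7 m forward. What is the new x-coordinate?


x_new = x0 + d*cos(theta)
= 4.1 + 1.7*cos(182)
= 4.1 + -1.699
= 2.401


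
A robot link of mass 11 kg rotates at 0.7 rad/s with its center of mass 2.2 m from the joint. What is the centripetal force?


F = m * omega^2 * r
= 11 * 0.7^2 * 2.2
= 11 * 0.49 * 2.2
= 11.858 N


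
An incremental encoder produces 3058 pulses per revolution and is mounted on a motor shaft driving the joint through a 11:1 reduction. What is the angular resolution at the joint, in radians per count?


counts per rev = 3058
effective counts at joint = 3058 * 11 = 33638
resolution = 2*pi / 33638
= 1.8679e-04 rad/count


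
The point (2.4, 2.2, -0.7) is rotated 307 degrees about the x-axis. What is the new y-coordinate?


Rotation about x-axis: y' = y*cos(theta) - z*sin(theta)
= 2.2 * 0.6018 - -0.7 * -0.7986
= 0.7649


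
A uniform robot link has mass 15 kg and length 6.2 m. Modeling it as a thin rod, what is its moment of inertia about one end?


I = (1/3) * m * L^2
= (1/3) * 15 * 6.2^2
= 0.333333 * 15 * 38.44
= 192.2 kg*m^2


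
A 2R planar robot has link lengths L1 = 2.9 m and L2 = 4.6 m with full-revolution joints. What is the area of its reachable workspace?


r_max = L1 + L2 = 7.5 m
r_min = |L1 - L2| = 1.7 m
Area = pi*(r_max^2 - r_min^2)
= pi*(56.25 - 2.89)
= pi * 53.36
= 167.6354 m^2


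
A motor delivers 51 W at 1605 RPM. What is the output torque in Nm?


omega = 1605 * 2*pi/60 = 168.0752 rad/s
tau = P / omega = 51 / 168.0752
= 0.3034 Nm


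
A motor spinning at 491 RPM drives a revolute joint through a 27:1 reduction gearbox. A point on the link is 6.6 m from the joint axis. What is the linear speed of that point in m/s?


omega_motor = 491 * 2*pi/60 = 51.4174 rad/s
omega_joint = omega_motor / 27 = 1.9043 rad/s
v = omega_joint * r = 1.9043 * 6.6
= 12.5687 m/s


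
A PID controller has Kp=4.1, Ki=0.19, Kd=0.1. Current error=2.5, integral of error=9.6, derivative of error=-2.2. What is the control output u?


u = Kp*e + Ki*int(e) + Kd*de/dt
= 4.1*2.5 + 0.19*9.6 + 0.1*(-2.2)
= 10.25 + 1.824 + -0.22
= 11.854


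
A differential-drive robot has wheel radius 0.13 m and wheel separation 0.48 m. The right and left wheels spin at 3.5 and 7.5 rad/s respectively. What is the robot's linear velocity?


vR = r*wR = 0.13*3.5 = 0.455 m/s
vL = r*wL = 0.13*7.5 = 0.975 m/s
v = (vR+vL)/2 = 0.715 m/s
omega = (vR-vL)/L = -1.0833 rad/s
linear velocity = 0.715 m/s
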